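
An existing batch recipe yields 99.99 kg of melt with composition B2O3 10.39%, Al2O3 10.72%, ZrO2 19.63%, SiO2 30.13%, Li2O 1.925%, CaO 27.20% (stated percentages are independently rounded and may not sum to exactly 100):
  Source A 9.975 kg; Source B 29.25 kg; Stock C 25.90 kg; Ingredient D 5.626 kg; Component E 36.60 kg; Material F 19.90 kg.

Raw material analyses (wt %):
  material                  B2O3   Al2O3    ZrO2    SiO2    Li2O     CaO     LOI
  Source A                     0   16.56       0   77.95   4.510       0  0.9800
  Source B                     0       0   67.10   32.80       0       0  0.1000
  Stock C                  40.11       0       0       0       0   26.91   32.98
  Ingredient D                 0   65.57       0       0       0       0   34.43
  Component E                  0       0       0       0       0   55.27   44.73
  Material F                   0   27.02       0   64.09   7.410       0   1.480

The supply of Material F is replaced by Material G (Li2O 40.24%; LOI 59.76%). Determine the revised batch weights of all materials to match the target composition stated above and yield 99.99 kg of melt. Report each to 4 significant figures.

In-progress results are displayed rounded to four significant digits when written out; each numeric step carries exact precision in every operation. Every reported figure is rounded a single time; the derived quantities are rebuilt starting from the weights at 99.99 kg of glass at exact precision (the six compositions, the yield, ignition loss, totals, net glass mass), as they appear in the problem or the answer.
Oxide-by-oxide targets in 99.99 kg melt:
  B2O3: 10.39% × 99.99 = 10.39 kg
  Al2O3: 10.72% × 99.99 = 10.72 kg
  ZrO2: 19.63% × 99.99 = 19.63 kg
  SiO2: 30.13% × 99.99 = 30.13 kg
  Li2O: 1.925% × 99.99 = 1.925 kg
  CaO: 27.20% × 99.99 = 27.20 kg
Balance tally, oxide-wise, applying the batch weights above, versus the basis set out (sum by sum, the targets are met inside rounding margins):
  B2O3: 25.90·0.4011 = 10.39 kg (target 10.39 kg)
  Al2O3: 26.34·0.1656 + 9.695·0.6557 = 10.72 kg (target 10.72 kg)
  ZrO2: 29.25·0.6710 = 19.63 kg (target 19.63 kg)
  SiO2: 26.34·0.7795 + 29.25·0.3280 = 30.13 kg (target 30.13 kg)
  Li2O: 26.34·0.04510 + 1.831·0.4024 = 1.925 kg (target 1.925 kg)
  CaO: 25.90·0.2691 + 36.60·0.5527 = 27.20 kg (target 27.20 kg)
Glass mass check: Σ batch − LOI loss = 99.98 kg (the Σ of target masses is 99.99 kg; with the basis standing at 99.99 kg — a pure rounding effect).
Total batch = Σ batch = 129.6 kg; LOI loss = Σ batch·LOI = 29.63 kg; as yield: glass ÷ batch → 77.14%.

Revised batch per 99.99 kg melt:
  Source A: 26.34 kg
  Source B: 29.25 kg
  Stock C: 25.90 kg
  Ingredient D: 9.695 kg
  Component E: 36.60 kg
  Material G: 1.831 kg
Total batch = 129.6 kg; LOI loss = 29.63 kg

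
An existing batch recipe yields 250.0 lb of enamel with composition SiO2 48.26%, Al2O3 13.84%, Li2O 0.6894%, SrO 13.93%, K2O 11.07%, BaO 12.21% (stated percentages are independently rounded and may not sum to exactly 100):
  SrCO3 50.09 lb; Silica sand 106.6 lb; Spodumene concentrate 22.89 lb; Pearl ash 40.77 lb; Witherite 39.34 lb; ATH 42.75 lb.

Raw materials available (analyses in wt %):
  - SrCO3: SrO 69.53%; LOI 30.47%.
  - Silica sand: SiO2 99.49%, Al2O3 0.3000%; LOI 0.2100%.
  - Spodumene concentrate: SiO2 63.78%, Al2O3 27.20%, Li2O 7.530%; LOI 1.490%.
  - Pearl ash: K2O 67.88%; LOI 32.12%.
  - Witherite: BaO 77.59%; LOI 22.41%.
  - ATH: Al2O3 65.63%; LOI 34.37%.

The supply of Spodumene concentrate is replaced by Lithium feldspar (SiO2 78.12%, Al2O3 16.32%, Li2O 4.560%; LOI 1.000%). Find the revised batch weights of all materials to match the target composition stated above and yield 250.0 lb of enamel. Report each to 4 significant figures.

Rounding to 4 significant figures applies to each in-between result as displayed. All arithmetic runs at exact precision at every stage. Each reported figure undergoes a single rounding — derived quantities (net glass mass, ignition loss, the yield, six oxide percentages, totals) are computed at full precision using the weight values per 250.0 lb of glass, as set out in either problem or answer.
Oxide mass targets, per 250.0 lb enamel:
  SiO2: 48.26% × 250.0 = 120.6 lb
  Al2O3: 13.84% × 250.0 = 34.60 lb
  Li2O: 0.6894% × 250.0 = 1.724 lb
  SrO: 13.93% × 250.0 = 34.83 lb
  K2O: 11.07% × 250.0 = 27.68 lb
  BaO: 12.21% × 250.0 = 30.52 lb
Mass-balance tally per oxide with the batch weights as given, on the stated basis (every target is met by its sum up to rounding of the answer):
  SiO2: 91.59·0.9949 + 37.80·0.7812 = 120.7 lb (target 120.6 lb)
  Al2O3: 91.59·0.003000 + 37.80·0.1632 + 42.90·0.6563 = 34.60 lb (target 34.60 lb)
  Li2O: 37.80·0.04560 = 1.724 lb (target 1.724 lb)
  SrO: 50.09·0.6953 = 34.83 lb (target 34.83 lb)
  K2O: 40.77·0.6788 = 27.67 lb (target 27.68 lb)
  BaO: 39.34·0.7759 = 30.52 lb (target 30.52 lb)
Glass-mass closure: the batch minus its LOI: 250.0 lb (the targets, summed, come to 250.0 lb; versus the stated basis of 250.0 lb — a pure rounding effect).
Total batch = Σ batch = 302.5 lb; ignition loss, Σ(batch × LOI) = 52.49 lb; as yield: glass ÷ batch → 82.65%.

Revised batch per 250.0 lb enamel:
  SrCO3: 50.09 lb
  Silica sand: 91.59 lb
  Lithium feldspar: 37.80 lb
  Pearl ash: 40.77 lb
  Witherite: 39.34 lb
  ATH: 42.90 lb
Total batch = 302.5 lb; LOI loss = 52.49 lb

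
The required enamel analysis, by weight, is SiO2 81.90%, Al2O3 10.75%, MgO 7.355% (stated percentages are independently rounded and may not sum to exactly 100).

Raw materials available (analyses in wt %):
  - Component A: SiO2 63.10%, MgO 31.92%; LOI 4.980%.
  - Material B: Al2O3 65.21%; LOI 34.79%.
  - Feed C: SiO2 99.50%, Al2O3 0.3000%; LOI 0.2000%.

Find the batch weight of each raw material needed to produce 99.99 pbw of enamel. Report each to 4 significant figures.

Batch per 99.99 pbw enamel:
  Component A: 23.04 pbw
  Material B: 16.17 pbw
  Feed C: 67.69 pbw
Total batch = 106.9 pbw; LOI loss = 6.908 pbw; yield = 93.54%

Intermediates are shown rounded to four significant digits across the worked steps — the whole derivation runs at full float precision at every stage; a single rounding finalizes every reported result; derived quantities, which include LOI, totals, yield, glass mass, three oxide percentages, are computed in full float precision, exactly as printed in the question or the answer, using the weight values at 99.99 pbw of glass.
Target oxide masses per 99.99 pbw enamel:
  SiO2: 81.90% × 99.99 = 81.89 pbw
  Al2O3: 10.75% × 99.99 = 10.75 pbw
  MgO: 7.355% × 99.99 = 7.354 pbw
Mass-balance tally per oxide given the weights on record, relative to the basis at hand (oxide sums agree with the targets exact up to rounding of places):
  SiO2: 23.04·0.6310 + 67.69·0.9950 = 81.89 pbw (target 81.89 pbw)
  Al2O3: 16.17·0.6521 + 67.69·0.003000 = 10.75 pbw (target 10.75 pbw)
  MgO: 23.04·0.3192 = 7.354 pbw (target 7.354 pbw)
Mass balance on the glass: net batch after ignition = 99.99 pbw (per-oxide target masses sum to 99.99 pbw; the stated basis being 99.99 pbw — gaps are rounding artifacts).
Batch grand total — Σ batch = 106.9 pbw; ignition loss, Σ(batch × LOI) = 6.908 pbw; glass ÷ batch gives a yield of 93.54%.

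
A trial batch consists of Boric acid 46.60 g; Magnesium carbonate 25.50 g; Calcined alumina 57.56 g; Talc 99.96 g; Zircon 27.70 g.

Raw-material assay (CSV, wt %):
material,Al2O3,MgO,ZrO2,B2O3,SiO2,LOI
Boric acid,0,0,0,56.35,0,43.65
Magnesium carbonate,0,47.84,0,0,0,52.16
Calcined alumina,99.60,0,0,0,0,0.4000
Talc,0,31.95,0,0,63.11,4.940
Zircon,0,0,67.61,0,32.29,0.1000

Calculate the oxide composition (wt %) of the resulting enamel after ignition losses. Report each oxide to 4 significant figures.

Glass mass = 218.5 g (batch 257.3 − LOI 38.84).
Composition: Al2O3 26.24%, MgO 20.20%, ZrO2 8.572%, B2O3 12.02%, SiO2 32.97%

In-progress results are displayed with 4-significant-digit rounding alongside each step. All internal work keeps full float precision at every stage; a single rounding produces every reported number — the derived quantities (ignition loss, the totals, the yield, glass mass, five oxide percentages) are recomputed at full precision starting from the weights at 218.5 g of glass exactly as printed in the problem or answer text.
Mass of each oxide from the mix:
  Al2O3: 57.56·0.9960 = 57.33 g
  MgO: 25.50·0.4784 + 99.96·0.3195 = 44.14 g
  ZrO2: 27.70·0.6761 = 18.73 g
  B2O3: 46.60·0.5635 = 26.26 g
  SiO2: 99.96·0.6311 + 27.70·0.3229 = 72.03 g
LOI: 46.60·0.4365 + 25.50·0.5216 + 57.56·0.004000 + 99.96·0.04940 + 27.70·0.001000 = 38.84 g
Net of LOI, the glass mass = 257.3 − 38.84 = 218.5 g (equal to the oxide-mass sum)
oxide / glass × 100 gives the wt %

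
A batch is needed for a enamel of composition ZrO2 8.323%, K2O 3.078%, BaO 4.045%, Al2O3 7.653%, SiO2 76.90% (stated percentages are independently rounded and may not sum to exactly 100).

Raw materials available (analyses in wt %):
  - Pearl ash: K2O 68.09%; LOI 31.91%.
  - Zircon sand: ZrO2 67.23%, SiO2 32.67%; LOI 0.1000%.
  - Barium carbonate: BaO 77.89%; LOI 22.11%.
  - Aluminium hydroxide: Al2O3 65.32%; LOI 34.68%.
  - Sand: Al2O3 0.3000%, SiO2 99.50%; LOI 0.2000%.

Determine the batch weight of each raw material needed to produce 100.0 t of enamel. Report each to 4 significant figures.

All arithmetic keeps full float precision throughout. Values along the way are shown rounded to four significant figures across the worked steps; each reported number is rounded just once — derived quantities, which include totals, the five compositions, the yield, glass mass, ignition loss, are computed at exact precision, exactly as printed in question or answer, from the batch weights for 100.0 t of glass.
Target masses of each oxide per 100.0 t enamel:
  ZrO2: 8.323% × 100.0 = 8.323 t
  K2O: 3.078% × 100.0 = 3.078 t
  BaO: 4.045% × 100.0 = 4.045 t
  Al2O3: 7.653% × 100.0 = 7.653 t
  SiO2: 76.90% × 100.0 = 76.90 t
Balance tally, oxide-wise, on the weights just shown, versus the basis set out (each sum matches its target mass up to rounding of the answer):
  ZrO2: 12.38·0.6723 = 8.323 t (target 8.323 t)
  K2O: 4.520·0.6809 = 3.078 t (target 3.078 t)
  BaO: 5.193·0.7789 = 4.045 t (target 4.045 t)
  Al2O3: 11.38·0.6532 + 73.22·0.003000 = 7.653 t (target 7.653 t)
  SiO2: 12.38·0.3267 + 73.22·0.9950 = 76.90 t (target 76.90 t)
Glass-mass closure: Σ batch − LOI loss = 100.0 t (oxide target masses add up to 100.0 t; versus the stated basis of 100.0 t — gaps are rounding artifacts).
Batch total: Σ batch = 106.7 t; LOI loss = Σ batch·LOI = 6.696 t; glass ÷ batch gives a yield of 93.72%.

Batch per 100.0 t enamel:
  Pearl ash: 4.520 t
  Zircon sand: 12.38 t
  Barium carbonate: 5.193 t
  Aluminium hydroxide: 11.38 t
  Sand: 73.22 t
Total batch = 106.7 t; LOI loss = 6.696 t; yield = 93.72%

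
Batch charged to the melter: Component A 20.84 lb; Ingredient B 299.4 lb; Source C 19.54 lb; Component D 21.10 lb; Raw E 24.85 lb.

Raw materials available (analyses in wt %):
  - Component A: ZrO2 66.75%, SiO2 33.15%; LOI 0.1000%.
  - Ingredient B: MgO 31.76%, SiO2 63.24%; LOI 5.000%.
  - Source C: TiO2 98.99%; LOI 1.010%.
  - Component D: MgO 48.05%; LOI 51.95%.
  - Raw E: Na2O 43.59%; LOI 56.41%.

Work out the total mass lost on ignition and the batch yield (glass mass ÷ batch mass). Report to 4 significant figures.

LOI loss = 40.17 lb; glass = 345.6 lb; yield = 89.59%

Values along the way are shown rounded to four significant figures — the whole derivation holds full float precision throughout — each reported number takes just one rounding. Derived quantities, which include net glass mass, the yield, the totals, the five compositions, ignition loss, are carried at full float precision, as set out in the problem or answer text, from the weighed amounts for 345.6 lb of glass.
Loss on ignition, line by line:
  Component A: 20.84 × 0.001000 = 0.02084 lb
  Ingredient B: 299.4 × 0.05000 = 14.97 lb
  Source C: 19.54 × 0.01010 = 0.1974 lb
  Component D: 21.10 × 0.5195 = 10.96 lb
  Raw E: 24.85 × 0.5641 = 14.02 lb
Total LOI = 40.17 lb
Glass = batch − LOI = 385.7 − 40.17 = 345.6 lb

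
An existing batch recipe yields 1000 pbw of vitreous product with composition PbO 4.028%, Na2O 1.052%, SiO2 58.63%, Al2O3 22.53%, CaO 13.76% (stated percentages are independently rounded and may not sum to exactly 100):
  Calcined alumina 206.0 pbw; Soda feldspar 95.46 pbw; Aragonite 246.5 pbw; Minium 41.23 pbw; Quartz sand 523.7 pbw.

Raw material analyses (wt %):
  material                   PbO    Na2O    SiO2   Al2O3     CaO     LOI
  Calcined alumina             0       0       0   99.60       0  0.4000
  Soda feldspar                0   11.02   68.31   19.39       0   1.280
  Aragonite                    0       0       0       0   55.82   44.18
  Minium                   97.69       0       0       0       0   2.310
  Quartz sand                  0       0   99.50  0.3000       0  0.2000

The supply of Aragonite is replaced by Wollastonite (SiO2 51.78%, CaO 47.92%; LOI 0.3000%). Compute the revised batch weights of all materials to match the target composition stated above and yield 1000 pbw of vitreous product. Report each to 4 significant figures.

Revised batch per 1000 pbw vitreous product:
  Calcined alumina: 206.5 pbw
  Soda feldspar: 95.46 pbw
  Wollastonite: 287.1 pbw
  Minium: 41.23 pbw
  Quartz sand: 374.3 pbw
Total batch = 1005 pbw; LOI loss = 4.610 pbw

Rounding to 4 significant figures applies to every mid-chain value as displayed. The whole derivation carries full float precision in every operation — each reported figure is rounded just once — the derived quantities (five oxide percentages, totals, the yield, ignition loss, net glass mass) are carried starting from the weights on 1000 pbw of glass in full precision as set out in problem or answer.
Target oxide masses per 1000 pbw vitreous product:
  PbO: 4.028% × 1000 = 40.28 pbw
  Na2O: 1.052% × 1000 = 10.52 pbw
  SiO2: 58.63% × 1000 = 586.3 pbw
  Al2O3: 22.53% × 1000 = 225.3 pbw
  CaO: 13.76% × 1000 = 137.6 pbw
Mass-balance tally per oxide working from each reported weight, on the stated basis (summed amounts equal target values within answer rounding):
  PbO: 41.23·0.9769 = 40.28 pbw (target 40.28 pbw)
  Na2O: 95.46·0.1102 = 10.52 pbw (target 10.52 pbw)
  SiO2: 95.46·0.6831 + 287.1·0.5178 + 374.3·0.9950 = 586.3 pbw (target 586.3 pbw)
  Al2O3: 206.5·0.9960 + 95.46·0.1939 + 374.3·0.003000 = 225.3 pbw (target 225.3 pbw)
  CaO: 287.1·0.4792 = 137.6 pbw (target 137.6 pbw)
Consistency of the glass mass: total batch − LOI = 1000 pbw (the targets, summed, come to 1000 pbw; with the basis standing at 1000 pbw — deltas are rounding alone).
Batch grand total — Σ batch = 1005 pbw; ignition loss, Σ(batch × LOI) = 4.610 pbw; glass ÷ batch gives a yield of 99.54%.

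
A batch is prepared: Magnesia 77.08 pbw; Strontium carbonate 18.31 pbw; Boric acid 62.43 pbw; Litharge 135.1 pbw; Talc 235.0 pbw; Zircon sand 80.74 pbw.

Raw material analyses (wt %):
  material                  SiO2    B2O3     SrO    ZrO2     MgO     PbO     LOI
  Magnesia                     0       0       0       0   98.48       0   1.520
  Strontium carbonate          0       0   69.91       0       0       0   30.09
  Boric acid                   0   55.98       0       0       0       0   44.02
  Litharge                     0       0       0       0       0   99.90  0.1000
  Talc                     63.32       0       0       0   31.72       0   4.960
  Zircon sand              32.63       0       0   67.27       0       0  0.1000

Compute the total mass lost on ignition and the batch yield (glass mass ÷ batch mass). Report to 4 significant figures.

LOI loss = 46.03 pbw; glass = 562.6 pbw; yield = 92.44%

The working math keeps exact precision at all times. Intermediates appear rounded off to 4 significant digits when written out — each reported value takes just one rounding — the derived quantities are recomputed using the weight values for 562.6 pbw of glass in full precision (glass mass, ignition loss, the totals, six oxide percentages, the yield) as quoted within problem or answer.
Per-material ignition loss:
  Magnesia: 77.08 × 0.01520 = 1.172 pbw
  Strontium carbonate: 18.31 × 0.3009 = 5.509 pbw
  Boric acid: 62.43 × 0.4402 = 27.48 pbw
  Litharge: 135.1 × 0.001000 = 0.1351 pbw
  Talc: 235.0 × 0.04960 = 11.66 pbw
  Zircon sand: 80.74 × 0.001000 = 0.08074 pbw
Total LOI = 46.03 pbw
Glass = batch − LOI = 608.7 − 46.03 = 562.6 pbw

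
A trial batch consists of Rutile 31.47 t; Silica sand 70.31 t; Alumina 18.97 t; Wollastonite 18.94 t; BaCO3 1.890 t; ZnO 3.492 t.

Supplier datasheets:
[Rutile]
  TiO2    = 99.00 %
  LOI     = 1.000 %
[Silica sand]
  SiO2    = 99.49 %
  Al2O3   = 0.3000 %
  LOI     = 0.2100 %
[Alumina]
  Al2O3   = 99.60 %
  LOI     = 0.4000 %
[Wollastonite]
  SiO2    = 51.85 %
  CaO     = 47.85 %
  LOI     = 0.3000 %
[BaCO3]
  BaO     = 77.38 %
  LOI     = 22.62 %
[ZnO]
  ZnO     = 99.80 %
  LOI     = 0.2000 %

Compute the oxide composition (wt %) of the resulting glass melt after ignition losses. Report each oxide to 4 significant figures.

Glass mass = 144.0 t (batch 145.1 − LOI 1.030).
Composition: ZnO 2.419%, SiO2 55.38%, CaO 6.292%, Al2O3 13.26%, BaO 1.015%, TiO2 21.63%

The whole derivation maintains exact precision end to end. Working values are printed, rounded to four significant digits, in the working; each reported number sees exactly one rounding. Derived quantities, including the six compositions, yield, net glass mass, totals, ignition loss, are computed using the weight values per 144.0 t of glass in full precision, as set out in question or answer.
Mass of each oxide from the mix:
  ZnO: 3.492·0.9980 = 3.485 t
  SiO2: 70.31·0.9949 + 18.94·0.5185 = 79.77 t
  CaO: 18.94·0.4785 = 9.063 t
  Al2O3: 70.31·0.003000 + 18.97·0.9960 = 19.11 t
  BaO: 1.890·0.7738 = 1.462 t
  TiO2: 31.47·0.9900 = 31.16 t
LOI: 31.47·0.01000 + 70.31·0.002100 + 18.97·0.004000 + 18.94·0.003000 + 1.890·0.2262 + 3.492·0.002000 = 1.030 t
Net of LOI, the glass mass = 145.1 − 1.030 = 144.0 t (the oxide masses sum to this)
wt %: oxide over glass, times 100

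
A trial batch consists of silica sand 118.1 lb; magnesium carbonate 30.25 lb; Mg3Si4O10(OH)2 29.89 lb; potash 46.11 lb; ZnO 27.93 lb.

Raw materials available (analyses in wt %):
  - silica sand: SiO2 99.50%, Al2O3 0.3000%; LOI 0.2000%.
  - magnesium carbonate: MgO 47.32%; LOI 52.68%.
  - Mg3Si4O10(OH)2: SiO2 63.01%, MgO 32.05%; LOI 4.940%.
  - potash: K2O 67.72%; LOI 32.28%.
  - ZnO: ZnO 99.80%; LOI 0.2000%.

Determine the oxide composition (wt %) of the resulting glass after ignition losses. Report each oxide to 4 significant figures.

Glass mass = 219.7 lb (batch 252.3 − LOI 32.59).
Composition: SiO2 62.06%, MgO 10.88%, Al2O3 0.1613%, ZnO 12.69%, K2O 14.21%

Rounding to four significant figures extends to every mid-chain value as shown; each numeric step keeps exact precision throughout; every reported value receives exactly one rounding. Derived quantities (glass mass, totals, the yield, five oxide percentages, LOI) are rebuilt in full precision using the weight values on 219.7 lb of glass, as quoted within problem or answer.
Per-oxide mass from batch:
  SiO2: 118.1·0.9950 + 29.89·0.6301 = 136.3 lb
  MgO: 30.25·0.4732 + 29.89·0.3205 = 23.89 lb
  Al2O3: 118.1·0.003000 = 0.3543 lb
  ZnO: 27.93·0.9980 = 27.87 lb
  K2O: 46.11·0.6772 = 31.23 lb
LOI: 118.1·0.002000 + 30.25·0.5268 + 29.89·0.04940 + 46.11·0.3228 + 27.93·0.002000 = 32.59 lb
Glass mass = batch − LOI = 252.3 − 32.59 = 219.7 lb (consistent with Σ oxide mass)
percent by weight: oxide/glass ×100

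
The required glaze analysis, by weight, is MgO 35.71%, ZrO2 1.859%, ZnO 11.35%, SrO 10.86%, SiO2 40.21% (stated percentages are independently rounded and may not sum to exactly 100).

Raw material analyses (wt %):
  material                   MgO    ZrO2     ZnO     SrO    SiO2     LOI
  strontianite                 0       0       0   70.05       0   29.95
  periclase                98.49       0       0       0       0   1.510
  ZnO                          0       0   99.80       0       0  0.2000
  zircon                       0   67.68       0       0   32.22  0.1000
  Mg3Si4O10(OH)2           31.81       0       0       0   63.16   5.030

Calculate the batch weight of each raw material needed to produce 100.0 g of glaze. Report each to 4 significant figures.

The intermediate values appear, with 4-significant-digit rounding, alongside each step. Each numeric step maintains full float precision through every step; each reported figure takes exactly one rounding; derived quantities are recomputed at full precision (the yield, five oxide percentages, the totals, net glass mass, LOI) using the weight values per 100.0 g of glass exactly as printed in the problem or answer text.
Oxide mass targets, per 100.0 g glaze:
  MgO: 35.71% × 100.0 = 35.71 g
  ZrO2: 1.859% × 100.0 = 1.859 g
  ZnO: 11.35% × 100.0 = 11.35 g
  SrO: 10.86% × 100.0 = 10.86 g
  SiO2: 40.21% × 100.0 = 40.21 g
Sums-versus-targets review with the batch weights as given, relative to the basis at hand (sums match the target masses once rounding is allowed for):
  MgO: 16.15·0.9849 + 62.26·0.3181 = 35.71 g (target 35.71 g)
  ZrO2: 2.747·0.6768 = 1.859 g (target 1.859 g)
  ZnO: 11.37·0.9980 = 11.35 g (target 11.35 g)
  SrO: 15.50·0.7005 = 10.86 g (target 10.86 g)
  SiO2: 2.747·0.3222 + 62.26·0.6316 = 40.21 g (target 40.21 g)
Consistency of the glass mass: Σ batch − LOI loss = 99.98 g (the Σ of target masses is 99.99 g; versus the stated basis of 100.0 g — any gap is answer rounding).
Batch total: Σ batch = 108.0 g; ignition loss, Σ(batch × LOI) = 8.043 g; yield, glass over the total, = 92.55%.

Batch per 100.0 g glaze:
  strontianite: 15.50 g
  periclase: 16.15 g
  ZnO: 11.37 g
  zircon: 2.747 g
  Mg3Si4O10(OH)2: 62.26 g
Total batch = 108.0 g; LOI loss = 8.043 g; yield = 92.55%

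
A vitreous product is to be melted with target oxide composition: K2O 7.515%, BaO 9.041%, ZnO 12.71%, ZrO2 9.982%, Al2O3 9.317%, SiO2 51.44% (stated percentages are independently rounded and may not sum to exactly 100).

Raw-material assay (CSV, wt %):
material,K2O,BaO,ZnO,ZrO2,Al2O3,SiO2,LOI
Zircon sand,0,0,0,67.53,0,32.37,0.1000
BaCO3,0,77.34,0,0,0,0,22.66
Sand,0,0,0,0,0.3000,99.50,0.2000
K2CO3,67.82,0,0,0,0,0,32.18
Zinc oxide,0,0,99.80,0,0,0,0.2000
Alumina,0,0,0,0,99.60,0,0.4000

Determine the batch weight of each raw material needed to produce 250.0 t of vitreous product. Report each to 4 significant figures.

The intermediate values are rounded to 4 significant digits as shown; the whole derivation runs at full precision through the solve. Every reported number receives exactly one rounding. All derived quantities are rebuilt in exact precision (net glass mass, yield, six oxide percentages, LOI, the totals) from the batch weights on 250.0 t of glass as set out in the problem or the answer.
Target oxide masses per 250.0 t vitreous product:
  K2O: 7.515% × 250.0 = 18.79 t
  BaO: 9.041% × 250.0 = 22.60 t
  ZnO: 12.71% × 250.0 = 31.78 t
  ZrO2: 9.982% × 250.0 = 24.96 t
  Al2O3: 9.317% × 250.0 = 23.29 t
  SiO2: 51.44% × 250.0 = 128.6 t
A balance pass over the oxides, on the weights just shown, per the basis as stated (every target is met by its sum within answer rounding):
  K2O: 27.70·0.6782 = 18.79 t (target 18.79 t)
  BaO: 29.22·0.7734 = 22.60 t (target 22.60 t)
  ZnO: 31.84·0.9980 = 31.78 t (target 31.78 t)
  ZrO2: 36.95·0.6753 = 24.95 t (target 24.96 t)
  Al2O3: 117.2·0.003000 + 23.03·0.9960 = 23.29 t (target 23.29 t)
  SiO2: 36.95·0.3237 + 117.2·0.9950 = 128.6 t (target 128.6 t)
Glass-mass bookkeeping: batch Σ − ignition loss = 250.0 t (summing oxide targets gives 250.0 t; the stated basis being 250.0 t — any gap is answer rounding).
Batch grand total — Σ batch = 265.9 t; Σ batch·LOI gives LOI loss = 15.96 t; yield: glass divided by total = 94.00%.

Batch per 250.0 t vitreous product:
  Zircon sand: 36.95 t
  BaCO3: 29.22 t
  Sand: 117.2 t
  K2CO3: 27.70 t
  Zinc oxide: 31.84 t
  Alumina: 23.03 t
Total batch = 265.9 t; LOI loss = 15.96 t; yield = 94.00%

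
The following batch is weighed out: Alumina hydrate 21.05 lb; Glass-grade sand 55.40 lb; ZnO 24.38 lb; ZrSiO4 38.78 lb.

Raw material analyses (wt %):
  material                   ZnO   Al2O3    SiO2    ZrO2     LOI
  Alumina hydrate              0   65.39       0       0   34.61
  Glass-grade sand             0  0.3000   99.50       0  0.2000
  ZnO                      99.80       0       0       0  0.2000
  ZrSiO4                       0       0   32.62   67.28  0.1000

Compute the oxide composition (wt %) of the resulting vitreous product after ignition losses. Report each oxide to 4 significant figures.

The working math holds exact precision end to end. Values along the way are displayed rounded to four significant figures across the worked steps — every reported result is rounded a single time — derived quantities, including the four compositions, LOI, yield, totals, net glass mass, are computed from the weighed amounts for 132.1 lb of glass at exact precision exactly as printed in problem or answer.
Oxide masses out of the charge:
  ZnO: 24.38·0.9980 = 24.33 lb
  Al2O3: 21.05·0.6539 + 55.40·0.003000 = 13.93 lb
  SiO2: 55.40·0.9950 + 38.78·0.3262 = 67.77 lb
  ZrO2: 38.78·0.6728 = 26.09 lb
LOI: 21.05·0.3461 + 55.40·0.002000 + 24.38·0.002000 + 38.78·0.001000 = 7.484 lb
Resulting glass, batch − LOI: 139.6 − 7.484 = 132.1 lb (= the summed oxide contributions)
oxide / glass × 100 gives the wt %

Glass mass = 132.1 lb (batch 139.6 − LOI 7.484).
Composition: ZnO 18.42%, Al2O3 10.54%, SiO2 51.29%, ZrO2 19.75%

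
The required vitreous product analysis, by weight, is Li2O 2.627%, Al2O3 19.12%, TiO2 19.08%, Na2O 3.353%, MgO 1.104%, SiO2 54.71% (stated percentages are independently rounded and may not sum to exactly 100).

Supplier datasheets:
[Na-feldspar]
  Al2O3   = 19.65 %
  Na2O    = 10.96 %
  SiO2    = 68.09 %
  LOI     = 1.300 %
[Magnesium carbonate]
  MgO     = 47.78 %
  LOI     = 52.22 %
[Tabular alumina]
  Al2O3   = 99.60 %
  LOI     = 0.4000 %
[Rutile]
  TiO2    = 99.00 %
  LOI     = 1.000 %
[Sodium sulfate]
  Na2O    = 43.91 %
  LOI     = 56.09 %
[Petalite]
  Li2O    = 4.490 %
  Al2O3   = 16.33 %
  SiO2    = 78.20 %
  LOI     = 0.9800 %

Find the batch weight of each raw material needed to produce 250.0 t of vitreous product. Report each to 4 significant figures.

Batch per 250.0 t vitreous product:
  Na-feldspar: 32.89 t
  Magnesium carbonate: 5.776 t
  Tabular alumina: 17.52 t
  Rutile: 48.18 t
  Sodium sulfate: 10.88 t
  Petalite: 146.3 t
Total batch = 261.5 t; LOI loss = 11.53 t; yield = 95.59%

All internal work holds full float precision from first step to last; the intermediate values are displayed (rounded to 4 significant digits) when written out. Exactly one rounding is applied to each reported number; the derived quantities, which include ignition loss, the totals, six oxide percentages, net glass mass, the yield, are carried in exact precision, as written in the problem or the answer, using the weight values for 250.0 t of glass.
Oxide mass targets, per 250.0 t vitreous product:
  Li2O: 2.627% × 250.0 = 6.568 t
  Al2O3: 19.12% × 250.0 = 47.80 t
  TiO2: 19.08% × 250.0 = 47.70 t
  Na2O: 3.353% × 250.0 = 8.382 t
  MgO: 1.104% × 250.0 = 2.760 t
  SiO2: 54.71% × 250.0 = 136.8 t
Oxide-by-oxide audit with the batch weights as given, for the quoted basis mass (oxide sums agree with the targets once rounding is allowed for):
  Li2O: 146.3·0.04490 = 6.569 t (target 6.568 t)
  Al2O3: 32.89·0.1965 + 17.52·0.9960 + 146.3·0.1633 = 47.80 t (target 47.80 t)
  TiO2: 48.18·0.9900 = 47.70 t (target 47.70 t)
  Na2O: 32.89·0.1096 + 10.88·0.4391 = 8.382 t (target 8.382 t)
  MgO: 5.776·0.4778 = 2.760 t (target 2.760 t)
  SiO2: 32.89·0.6809 + 146.3·0.7820 = 136.8 t (target 136.8 t)
Consistency of the glass mass: batch total minus LOI = 250.0 t (the targets, summed, come to 250.0 t; against the stated basis, 250.0 t — a pure rounding effect).
Whole-batch sum: Σ batch = 261.5 t; the LOI term Σ batch·LOI equals 11.53 t; glass ÷ batch gives a yield of 95.59%.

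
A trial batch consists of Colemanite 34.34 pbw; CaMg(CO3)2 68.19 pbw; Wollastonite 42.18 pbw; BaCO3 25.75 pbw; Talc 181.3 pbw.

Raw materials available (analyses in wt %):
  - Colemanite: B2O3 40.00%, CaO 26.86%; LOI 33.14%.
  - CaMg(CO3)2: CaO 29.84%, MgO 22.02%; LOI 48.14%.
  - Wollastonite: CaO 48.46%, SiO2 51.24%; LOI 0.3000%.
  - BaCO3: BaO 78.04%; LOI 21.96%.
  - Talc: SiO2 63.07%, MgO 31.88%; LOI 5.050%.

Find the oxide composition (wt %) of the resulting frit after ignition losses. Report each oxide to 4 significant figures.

Each numeric step holds full float precision from first step to last; intermediates are displayed rounded to 4 significant figures across the worked steps. A single rounding produces every reported result. All derived quantities (the yield, net glass mass, totals, LOI, five oxide percentages) are rebuilt from the weighed amounts on 292.6 pbw of glass at full float precision as set out in the problem or answer text.
Oxide-by-oxide delivered mass:
  B2O3: 34.34·0.4000 = 13.74 pbw
  BaO: 25.75·0.7804 = 20.10 pbw
  CaO: 34.34·0.2686 + 68.19·0.2984 + 42.18·0.4846 = 50.01 pbw
  SiO2: 42.18·0.5124 + 181.3·0.6307 = 136.0 pbw
  MgO: 68.19·0.2202 + 181.3·0.3188 = 72.81 pbw
LOI: 34.34·0.3314 + 68.19·0.4814 + 42.18·0.003000 + 25.75·0.2196 + 181.3·0.05050 = 59.14 pbw
The glass mass, total less LOI, = 351.8 − 59.14 = 292.6 pbw (= Σ oxide masses)
percent by weight: oxide/glass ×100

Glass mass = 292.6 pbw (batch 351.8 − LOI 59.14).
Composition: B2O3 4.694%, BaO 6.867%, CaO 17.09%, SiO2 46.46%, MgO 24.88%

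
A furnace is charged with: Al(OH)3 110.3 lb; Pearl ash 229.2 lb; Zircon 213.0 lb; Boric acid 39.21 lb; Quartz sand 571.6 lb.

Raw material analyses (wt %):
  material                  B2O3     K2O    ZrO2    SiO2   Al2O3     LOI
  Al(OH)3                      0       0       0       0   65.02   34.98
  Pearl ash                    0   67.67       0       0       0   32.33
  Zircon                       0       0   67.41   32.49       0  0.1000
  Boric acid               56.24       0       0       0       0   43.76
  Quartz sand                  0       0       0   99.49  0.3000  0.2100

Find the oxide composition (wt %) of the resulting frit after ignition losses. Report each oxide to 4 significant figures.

Glass mass = 1032 lb (batch 1163 − LOI 131.3).
Composition: B2O3 2.137%, K2O 15.03%, ZrO2 13.91%, SiO2 61.81%, Al2O3 7.115%

The whole derivation maintains exact precision in all steps; in-progress results are displayed, rounded to 4 significant digits, as written. Every reported result undergoes a single rounding. Derived quantities (net glass mass, LOI, the yield, the totals, the five compositions) are rebuilt using the weight values on 1032 lb of glass in full precision as set out in the question or the answer.
Oxide-by-oxide delivered mass:
  B2O3: 39.21·0.5624 = 22.05 lb
  K2O: 229.2·0.6767 = 155.1 lb
  ZrO2: 213.0·0.6741 = 143.6 lb
  SiO2: 213.0·0.3249 + 571.6·0.9949 = 637.9 lb
  Al2O3: 110.3·0.6502 + 571.6·0.003000 = 73.43 lb
LOI: 110.3·0.3498 + 229.2·0.3233 + 213.0·0.001000 + 39.21·0.4376 + 571.6·0.002100 = 131.3 lb
The glass mass, total less LOI, = 1163 − 131.3 = 1032 lb (matching Σ of the oxides)
each oxide over glass, ×100, is wt %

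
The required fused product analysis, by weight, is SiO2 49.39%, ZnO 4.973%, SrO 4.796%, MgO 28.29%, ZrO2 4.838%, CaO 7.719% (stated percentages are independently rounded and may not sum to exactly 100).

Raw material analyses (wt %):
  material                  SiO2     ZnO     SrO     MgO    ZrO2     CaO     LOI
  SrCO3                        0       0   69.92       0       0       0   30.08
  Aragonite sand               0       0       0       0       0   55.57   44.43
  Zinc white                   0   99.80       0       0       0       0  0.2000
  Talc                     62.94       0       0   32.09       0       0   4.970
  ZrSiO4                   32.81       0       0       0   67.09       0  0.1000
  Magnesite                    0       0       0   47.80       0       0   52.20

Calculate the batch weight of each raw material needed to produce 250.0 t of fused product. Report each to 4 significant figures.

Full float precision is carried end to end. In-progress results are displayed (rounded to 4 significant digits) when written out. A single rounding produces each reported figure. All derived quantities, which include the six compositions, yield, ignition loss, glass mass, totals, are rebuilt in full float precision, as written in the problem or the answer, starting from the weights per 250.0 t of glass.
Oxide-by-oxide targets in 250.0 t fused product:
  SiO2: 49.39% × 250.0 = 123.5 t
  ZnO: 4.973% × 250.0 = 12.43 t
  SrO: 4.796% × 250.0 = 11.99 t
  MgO: 28.29% × 250.0 = 70.72 t
  ZrO2: 4.838% × 250.0 = 12.10 t
  CaO: 7.719% × 250.0 = 19.30 t
Sums-versus-targets review using the reported weights, per the basis as stated (delivered sums recover each target exact up to rounding of places):
  SiO2: 186.8·0.6294 + 18.03·0.3281 = 123.5 t (target 123.5 t)
  ZnO: 12.46·0.9980 = 12.44 t (target 12.43 t)
  SrO: 17.15·0.6992 = 11.99 t (target 11.99 t)
  MgO: 186.8·0.3209 + 22.57·0.4780 = 70.73 t (target 70.72 t)
  ZrO2: 18.03·0.6709 = 12.10 t (target 12.10 t)
  CaO: 34.73·0.5557 = 19.30 t (target 19.30 t)
Auditing the glass mass value: batch total minus LOI = 250.0 t (oxide target masses add up to 250.0 t; the stated basis being 250.0 t — differing by rounding only).
Batch total: Σ batch = 291.7 t; LOI loss = Σ batch·LOI = 41.70 t; yield, glass over the total, = 85.71%.

Batch per 250.0 t fused product:
  SrCO3: 17.15 t
  Aragonite sand: 34.73 t
  Zinc white: 12.46 t
  Talc: 186.8 t
  ZrSiO4: 18.03 t
  Magnesite: 22.57 t
Total batch = 291.7 t; LOI loss = 41.70 t; yield = 85.71%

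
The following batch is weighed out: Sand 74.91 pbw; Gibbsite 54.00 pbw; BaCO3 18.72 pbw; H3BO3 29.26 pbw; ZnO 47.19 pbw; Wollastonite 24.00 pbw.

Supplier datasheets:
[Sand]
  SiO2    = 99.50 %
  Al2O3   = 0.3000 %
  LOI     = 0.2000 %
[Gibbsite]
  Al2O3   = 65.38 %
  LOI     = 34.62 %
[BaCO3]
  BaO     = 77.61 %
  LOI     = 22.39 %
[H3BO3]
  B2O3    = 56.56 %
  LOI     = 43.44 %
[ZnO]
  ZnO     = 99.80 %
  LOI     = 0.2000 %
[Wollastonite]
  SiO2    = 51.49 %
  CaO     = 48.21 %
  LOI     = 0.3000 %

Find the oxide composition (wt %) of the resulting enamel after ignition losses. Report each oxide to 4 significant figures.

All internal work holds exact precision throughout. Values along the way appear (rounded to four significant figures) in the working. Exactly one rounding lands on each reported number; all derived quantities are recomputed at exact precision (ignition loss, six oxide percentages, the yield, glass mass, totals) from the batch weights at 212.2 pbw of glass exactly as shown in the problem or the answer.
Mass of each oxide from the mix:
  BaO: 18.72·0.7761 = 14.53 pbw
  ZnO: 47.19·0.9980 = 47.10 pbw
  SiO2: 74.91·0.9950 + 24.00·0.5149 = 86.89 pbw
  B2O3: 29.26·0.5656 = 16.55 pbw
  CaO: 24.00·0.4821 = 11.57 pbw
  Al2O3: 74.91·0.003000 + 54.00·0.6538 = 35.53 pbw
LOI: 74.91·0.002000 + 54.00·0.3462 + 18.72·0.2239 + 29.26·0.4344 + 47.19·0.002000 + 24.00·0.003000 = 35.91 pbw
Glass mass = batch − LOI = 248.1 − 35.91 = 212.2 pbw (= Σ oxide masses)
each wt % is 100 × oxide ÷ glass

Glass mass = 212.2 pbw (batch 248.1 − LOI 35.91).
Composition: BaO 6.848%, ZnO 22.20%, SiO2 40.96%, B2O3 7.800%, CaO 5.453%, Al2O3 16.75%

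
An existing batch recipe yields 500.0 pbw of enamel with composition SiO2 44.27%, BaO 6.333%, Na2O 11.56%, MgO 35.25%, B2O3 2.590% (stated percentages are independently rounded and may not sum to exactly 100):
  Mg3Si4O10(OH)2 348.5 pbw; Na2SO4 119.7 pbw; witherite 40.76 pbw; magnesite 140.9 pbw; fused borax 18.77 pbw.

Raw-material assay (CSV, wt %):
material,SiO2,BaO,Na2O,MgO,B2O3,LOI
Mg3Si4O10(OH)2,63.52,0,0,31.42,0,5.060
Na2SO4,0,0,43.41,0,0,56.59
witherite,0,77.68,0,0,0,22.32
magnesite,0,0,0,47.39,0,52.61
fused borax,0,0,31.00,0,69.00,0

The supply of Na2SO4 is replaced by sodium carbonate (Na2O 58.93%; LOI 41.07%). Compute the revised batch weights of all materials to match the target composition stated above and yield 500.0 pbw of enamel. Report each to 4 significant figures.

The whole derivation runs at exact precision at every stage. The intermediate values are printed rounded off to 4 significant digits between the steps. Each reported number is rounded a single time; the derived quantities (the five compositions, the yield, ignition loss, totals, glass mass) are carried starting from the weights at 500.0 pbw of glass at exact precision, as given in problem or answer.
Per-oxide target masses for 500.0 pbw enamel:
  SiO2: 44.27% × 500.0 = 221.4 pbw
  BaO: 6.333% × 500.0 = 31.66 pbw
  Na2O: 11.56% × 500.0 = 57.80 pbw
  MgO: 35.25% × 500.0 = 176.2 pbw
  B2O3: 2.590% × 500.0 = 12.95 pbw
Mass-balance tally per oxide applying the batch weights above, at the basis given (delivered sums recover each target modulo rounding of the values):
  SiO2: 348.5·0.6352 = 221.4 pbw (target 221.4 pbw)
  BaO: 40.76·0.7768 = 31.66 pbw (target 31.66 pbw)
  Na2O: 88.21·0.5893 + 18.77·0.3100 = 57.80 pbw (target 57.80 pbw)
  MgO: 348.5·0.3142 + 140.9·0.4739 = 176.3 pbw (target 176.2 pbw)
  B2O3: 18.77·0.6900 = 12.95 pbw (target 12.95 pbw)
Glass mass check: total charge less LOI = 500.1 pbw (targets for the oxides total 500.0 pbw; against the stated basis, 500.0 pbw — deltas are rounding alone).
Summing the batch: Σ batch = 637.1 pbw; Σ batch·LOI gives LOI loss = 137.1 pbw; the yield ratio, glass ÷ batch: 78.48%.

Revised batch per 500.0 pbw enamel:
  Mg3Si4O10(OH)2: 348.5 pbw
  sodium carbonate: 88.21 pbw
  witherite: 40.76 pbw
  magnesite: 140.9 pbw
  fused borax: 18.77 pbw
Total batch = 637.1 pbw; LOI loss = 137.1 pbw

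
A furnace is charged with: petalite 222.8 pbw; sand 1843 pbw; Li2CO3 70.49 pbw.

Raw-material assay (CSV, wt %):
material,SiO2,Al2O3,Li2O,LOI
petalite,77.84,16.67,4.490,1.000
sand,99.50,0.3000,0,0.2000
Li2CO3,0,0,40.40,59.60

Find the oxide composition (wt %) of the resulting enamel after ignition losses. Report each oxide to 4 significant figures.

Glass mass = 2088 pbw (batch 2136 − LOI 47.93).
Composition: SiO2 96.11%, Al2O3 2.043%, Li2O 1.843%

Intermediates appear with 4-significant-digit rounding when written out. The whole derivation maintains exact precision through the solve — exactly one rounding goes into every reported result — derived quantities (LOI, three oxide percentages, net glass mass, the totals, yield) are carried using the weight values per 2088 pbw of glass in full float precision exactly as printed in the problem or the answer.
Mass of each oxide from the mix:
  SiO2: 222.8·0.7784 + 1843·0.9950 = 2007 pbw
  Al2O3: 222.8·0.1667 + 1843·0.003000 = 42.67 pbw
  Li2O: 222.8·0.04490 + 70.49·0.4040 = 38.48 pbw
LOI: 222.8·0.01000 + 1843·0.002000 + 70.49·0.5960 = 47.93 pbw
Net of LOI, the glass mass = 2136 − 47.93 = 2088 pbw (= Σ oxide masses)
percent share: oxide ÷ glass, ×100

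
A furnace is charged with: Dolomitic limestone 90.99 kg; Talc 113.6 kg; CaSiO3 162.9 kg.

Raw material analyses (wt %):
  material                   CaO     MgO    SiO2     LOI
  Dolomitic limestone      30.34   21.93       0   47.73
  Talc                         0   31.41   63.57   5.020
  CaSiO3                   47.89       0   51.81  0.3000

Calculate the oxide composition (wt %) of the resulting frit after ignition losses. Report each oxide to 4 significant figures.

Every computation keeps full precision throughout — the intermediate values are printed, rounded to four significant digits, in the working — a single rounding produces every reported value. Derived quantities (ignition loss, the three compositions, the totals, glass mass, the yield) are computed at exact precision from the batch weights on 317.9 kg of glass, as set out in problem or answer.
Oxide masses out of the charge:
  CaO: 90.99·0.3034 + 162.9·0.4789 = 105.6 kg
  MgO: 90.99·0.2193 + 113.6·0.3141 = 55.64 kg
  SiO2: 113.6·0.6357 + 162.9·0.5181 = 156.6 kg
LOI: 90.99·0.4773 + 113.6·0.05020 + 162.9·0.003000 = 49.62 kg
Glass mass = batch − LOI = 367.5 − 49.62 = 317.9 kg (consistent with Σ oxide mass)
wt % = 100 × oxide mass / glass mass

Glass mass = 317.9 kg (batch 367.5 − LOI 49.62).
Composition: CaO 33.23%, MgO 17.50%, SiO2 49.27%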